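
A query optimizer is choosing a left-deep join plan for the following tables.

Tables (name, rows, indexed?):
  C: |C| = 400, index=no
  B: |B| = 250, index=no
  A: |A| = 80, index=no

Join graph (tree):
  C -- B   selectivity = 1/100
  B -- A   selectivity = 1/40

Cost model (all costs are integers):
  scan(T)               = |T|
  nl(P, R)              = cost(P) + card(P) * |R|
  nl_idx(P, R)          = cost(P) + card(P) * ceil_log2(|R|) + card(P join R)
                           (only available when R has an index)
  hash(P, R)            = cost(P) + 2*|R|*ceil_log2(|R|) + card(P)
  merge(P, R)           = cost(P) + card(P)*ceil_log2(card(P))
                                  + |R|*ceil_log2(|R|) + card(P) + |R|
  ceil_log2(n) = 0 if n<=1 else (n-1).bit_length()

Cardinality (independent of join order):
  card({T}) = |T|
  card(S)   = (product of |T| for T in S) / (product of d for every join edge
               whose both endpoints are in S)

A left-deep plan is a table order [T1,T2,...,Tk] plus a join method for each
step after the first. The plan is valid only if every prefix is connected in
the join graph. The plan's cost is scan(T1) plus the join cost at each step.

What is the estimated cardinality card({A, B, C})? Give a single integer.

Tables in S: A(80), B(250), C(400)
Edges inside S: C-B(d=100), B-A(d=40)
numerator = 80 * 250 * 400 = 8000000
denominator = 100 * 40 = 4000
card(S) = 8000000 / 4000 = 2000

2000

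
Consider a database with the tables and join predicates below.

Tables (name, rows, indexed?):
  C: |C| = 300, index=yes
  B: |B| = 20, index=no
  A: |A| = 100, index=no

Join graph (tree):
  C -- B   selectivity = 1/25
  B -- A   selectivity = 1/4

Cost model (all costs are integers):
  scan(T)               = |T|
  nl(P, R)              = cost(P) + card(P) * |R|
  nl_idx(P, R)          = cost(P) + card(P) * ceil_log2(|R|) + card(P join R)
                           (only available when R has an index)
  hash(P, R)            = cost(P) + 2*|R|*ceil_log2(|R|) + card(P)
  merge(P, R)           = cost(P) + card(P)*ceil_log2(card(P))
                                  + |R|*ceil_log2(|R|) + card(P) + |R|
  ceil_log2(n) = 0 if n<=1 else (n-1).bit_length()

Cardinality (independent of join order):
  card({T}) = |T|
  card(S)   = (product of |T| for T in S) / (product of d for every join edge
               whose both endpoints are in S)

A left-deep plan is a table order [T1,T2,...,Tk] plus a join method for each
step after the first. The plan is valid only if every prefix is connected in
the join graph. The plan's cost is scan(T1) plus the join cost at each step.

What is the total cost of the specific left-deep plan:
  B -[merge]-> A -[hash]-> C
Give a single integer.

6840

step 1: scan B: cost=20, card=20
step 2: join A via merge
    card(P join A) = 20*100/(4) = 500
    cost = 20 + 20*5 + 100*7 + 20 + 100 = 940
step 3: join C via hash
    card(P join C) = 500*300/(25) = 6000
    cost = 940 + 2*300*9 + 500 = 6840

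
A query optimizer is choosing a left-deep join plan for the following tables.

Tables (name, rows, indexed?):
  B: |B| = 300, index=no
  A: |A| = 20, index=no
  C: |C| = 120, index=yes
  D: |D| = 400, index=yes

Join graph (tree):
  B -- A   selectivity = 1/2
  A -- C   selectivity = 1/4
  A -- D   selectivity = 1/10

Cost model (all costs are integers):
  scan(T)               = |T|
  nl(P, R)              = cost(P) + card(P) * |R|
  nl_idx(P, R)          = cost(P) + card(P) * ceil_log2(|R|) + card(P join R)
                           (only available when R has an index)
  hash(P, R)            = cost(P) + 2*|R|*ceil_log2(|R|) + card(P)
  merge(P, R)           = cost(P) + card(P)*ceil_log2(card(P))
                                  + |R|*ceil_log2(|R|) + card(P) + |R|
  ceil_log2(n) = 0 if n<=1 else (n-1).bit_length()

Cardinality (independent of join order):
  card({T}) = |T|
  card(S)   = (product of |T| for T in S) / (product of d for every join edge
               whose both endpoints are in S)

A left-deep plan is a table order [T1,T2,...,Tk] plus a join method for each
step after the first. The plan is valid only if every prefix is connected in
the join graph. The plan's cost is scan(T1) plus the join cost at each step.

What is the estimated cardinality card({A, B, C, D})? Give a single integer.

Tables in S: A(20), B(300), C(120), D(400)
Edges inside S: B-A(d=2), A-C(d=4), A-D(d=10)
numerator = 20 * 300 * 120 * 400 = 288000000
denominator = 2 * 4 * 10 = 80
card(S) = 288000000 / 80 = 3600000

3600000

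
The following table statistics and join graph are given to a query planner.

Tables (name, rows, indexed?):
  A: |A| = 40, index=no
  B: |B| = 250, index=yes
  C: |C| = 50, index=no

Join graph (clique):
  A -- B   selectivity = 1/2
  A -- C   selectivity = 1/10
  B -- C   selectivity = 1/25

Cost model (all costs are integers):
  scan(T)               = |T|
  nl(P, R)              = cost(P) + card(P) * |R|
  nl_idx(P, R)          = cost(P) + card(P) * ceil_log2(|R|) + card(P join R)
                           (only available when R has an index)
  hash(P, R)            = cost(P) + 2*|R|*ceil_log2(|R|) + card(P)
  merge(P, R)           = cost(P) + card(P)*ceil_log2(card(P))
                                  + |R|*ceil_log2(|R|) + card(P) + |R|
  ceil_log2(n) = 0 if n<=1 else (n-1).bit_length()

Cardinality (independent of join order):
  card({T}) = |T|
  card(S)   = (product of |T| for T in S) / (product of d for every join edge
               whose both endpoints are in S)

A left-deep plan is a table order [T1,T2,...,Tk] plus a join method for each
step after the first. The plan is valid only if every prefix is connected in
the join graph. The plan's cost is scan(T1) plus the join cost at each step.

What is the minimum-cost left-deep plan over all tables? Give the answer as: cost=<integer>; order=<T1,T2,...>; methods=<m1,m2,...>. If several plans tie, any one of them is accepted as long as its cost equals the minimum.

Selinger DP (subsets sized 1..n):
  {A}: scan cost=40, card=40
  {B}: scan cost=250, card=250
  {C}: scan cost=50, card=50
  {AB}: card=5000; try (A,hash)→980, (B,merge)→2570, (A,merge)→2780, (B,hash)→4080, (B,nl_idx)→5360, (B,nl)→10040 …(+1); best=980 via (A,hash)
  {AC}: card=200; try (A,hash)→580, (C,merge)→670, (C,hash)→680, (A,merge)→680, (C,nl)→2040, (A,nl)→2050; best=580 via (A,hash)
  {BC}: card=500; try (B,nl_idx)→950, (C,hash)→1100, (B,merge)→2650, (C,merge)→2850, (B,hash)→4100, (B,nl)→12550 …(+1); best=950 via (B,nl_idx)
  {ABC}: card=1000; try (A,hash)→1930, (B,nl_idx)→3180, (B,merge)→4630, (B,hash)→4780, (A,merge)→6230, (C,hash)→6580 …(+4); best=1930 via (A,hash)

cost=1930; order=C,B,A; methods=nl_idx,hash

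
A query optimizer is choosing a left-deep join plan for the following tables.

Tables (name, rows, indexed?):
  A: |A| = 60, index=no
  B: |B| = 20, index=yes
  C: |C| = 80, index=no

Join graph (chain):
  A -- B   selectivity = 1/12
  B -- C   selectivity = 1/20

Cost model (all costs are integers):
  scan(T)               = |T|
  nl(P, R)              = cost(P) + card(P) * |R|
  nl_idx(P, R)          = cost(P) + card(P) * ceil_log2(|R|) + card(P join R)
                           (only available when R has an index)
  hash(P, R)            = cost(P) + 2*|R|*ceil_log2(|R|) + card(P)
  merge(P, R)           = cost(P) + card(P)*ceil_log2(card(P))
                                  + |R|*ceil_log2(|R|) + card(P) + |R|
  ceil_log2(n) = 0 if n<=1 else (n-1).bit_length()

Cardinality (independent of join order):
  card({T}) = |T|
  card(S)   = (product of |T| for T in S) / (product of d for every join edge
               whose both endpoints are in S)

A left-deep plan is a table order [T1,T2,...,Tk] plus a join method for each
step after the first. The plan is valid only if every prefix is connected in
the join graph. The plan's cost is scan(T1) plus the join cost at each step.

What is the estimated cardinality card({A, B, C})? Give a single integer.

Tables in S: A(60), B(20), C(80)
Edges inside S: A-B(d=12), B-C(d=20)
numerator = 60 * 20 * 80 = 96000
denominator = 12 * 20 = 240
card(S) = 96000 / 240 = 400

400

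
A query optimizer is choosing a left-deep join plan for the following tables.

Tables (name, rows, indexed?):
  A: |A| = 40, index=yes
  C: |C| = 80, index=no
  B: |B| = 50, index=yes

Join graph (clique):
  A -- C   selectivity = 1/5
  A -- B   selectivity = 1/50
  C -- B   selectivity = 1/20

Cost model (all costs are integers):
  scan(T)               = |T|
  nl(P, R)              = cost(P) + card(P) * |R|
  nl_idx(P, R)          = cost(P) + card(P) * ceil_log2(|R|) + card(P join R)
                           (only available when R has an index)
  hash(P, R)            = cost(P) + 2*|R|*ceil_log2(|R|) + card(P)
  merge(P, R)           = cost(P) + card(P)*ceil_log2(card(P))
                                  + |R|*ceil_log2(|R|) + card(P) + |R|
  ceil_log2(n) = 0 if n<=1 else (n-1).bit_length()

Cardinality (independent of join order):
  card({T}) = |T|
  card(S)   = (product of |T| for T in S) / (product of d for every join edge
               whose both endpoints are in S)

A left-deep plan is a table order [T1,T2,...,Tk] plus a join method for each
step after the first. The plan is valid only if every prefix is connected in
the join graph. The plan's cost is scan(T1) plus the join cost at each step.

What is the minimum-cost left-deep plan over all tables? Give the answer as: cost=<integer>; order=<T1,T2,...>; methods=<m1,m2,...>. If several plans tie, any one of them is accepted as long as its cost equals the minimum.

Selinger DP (subsets sized 1..n):
  {A}: scan cost=40, card=40
  {C}: scan cost=80, card=80
  {B}: scan cost=50, card=50
  {AC}: card=640; try (A,hash)→640, (C,merge)→960, (A,merge)→1000, (C,hash)→1200, (A,nl_idx)→1200, (C,nl)→3240 …(+1); best=640 via (A,hash)
  {AB}: card=40; try (B,nl_idx)→320, (A,nl_idx)→390, (A,hash)→580, (B,merge)→670, (B,hash)→680, (A,merge)→680 …(+2); best=320 via (B,nl_idx)
  {BC}: card=200; try (B,hash)→760, (B,nl_idx)→760, (C,merge)→1040, (B,merge)→1070, (C,hash)→1220, (C,nl)→4050 …(+1); best=760 via (B,hash)
  {ABC}: card=32; try (C,merge)→1240, (A,hash)→1440, (C,hash)→1480, (B,hash)→1880, (A,nl_idx)→1992, (A,merge)→2840 …(+5); best=1240 via (C,merge)

cost=1240; order=A,B,C; methods=nl_idx,merge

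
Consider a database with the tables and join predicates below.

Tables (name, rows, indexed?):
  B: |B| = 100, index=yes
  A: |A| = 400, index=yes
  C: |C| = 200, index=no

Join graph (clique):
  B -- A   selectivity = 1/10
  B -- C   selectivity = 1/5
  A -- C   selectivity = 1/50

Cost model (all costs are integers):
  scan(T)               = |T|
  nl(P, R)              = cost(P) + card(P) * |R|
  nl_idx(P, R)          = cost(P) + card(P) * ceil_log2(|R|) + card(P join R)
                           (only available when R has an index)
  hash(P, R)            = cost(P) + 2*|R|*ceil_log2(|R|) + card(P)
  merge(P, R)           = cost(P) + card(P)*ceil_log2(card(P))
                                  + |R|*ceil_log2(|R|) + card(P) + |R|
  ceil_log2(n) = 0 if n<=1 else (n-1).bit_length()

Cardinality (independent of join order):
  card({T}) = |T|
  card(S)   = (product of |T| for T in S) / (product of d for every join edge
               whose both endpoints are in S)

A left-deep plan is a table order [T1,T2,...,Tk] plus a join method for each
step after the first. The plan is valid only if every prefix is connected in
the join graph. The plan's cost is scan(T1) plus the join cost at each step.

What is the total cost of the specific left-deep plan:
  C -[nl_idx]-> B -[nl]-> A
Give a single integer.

step 1: scan C: cost=200, card=200
step 2: join B via nl_idx
    card(P join B) = 200*100/(5) = 4000
    cost = 200 + 200*7 + 4000 = 5600
step 3: join A via nl
    card(P join A) = 4000*400/(10*50) = 3200
    cost = 5600 + 4000*400 = 1605600

1605600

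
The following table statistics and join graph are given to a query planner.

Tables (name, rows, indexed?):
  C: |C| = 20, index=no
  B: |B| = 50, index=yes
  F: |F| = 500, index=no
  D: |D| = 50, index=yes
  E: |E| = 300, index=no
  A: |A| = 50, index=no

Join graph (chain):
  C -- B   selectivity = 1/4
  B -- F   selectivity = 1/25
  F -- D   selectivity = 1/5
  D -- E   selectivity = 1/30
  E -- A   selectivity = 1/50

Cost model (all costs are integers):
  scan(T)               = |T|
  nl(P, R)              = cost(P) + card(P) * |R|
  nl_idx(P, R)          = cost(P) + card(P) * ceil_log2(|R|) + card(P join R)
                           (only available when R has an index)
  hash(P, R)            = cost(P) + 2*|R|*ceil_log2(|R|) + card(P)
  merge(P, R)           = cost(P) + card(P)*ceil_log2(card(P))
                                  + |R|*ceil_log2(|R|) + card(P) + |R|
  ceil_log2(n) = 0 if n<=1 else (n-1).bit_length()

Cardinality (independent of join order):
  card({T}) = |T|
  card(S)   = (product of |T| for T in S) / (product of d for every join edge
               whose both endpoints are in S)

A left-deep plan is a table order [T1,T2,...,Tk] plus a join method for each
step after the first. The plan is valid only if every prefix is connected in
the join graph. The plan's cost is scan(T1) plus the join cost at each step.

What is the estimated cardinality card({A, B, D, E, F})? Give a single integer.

100000

Tables in S: A(50), B(50), D(50), E(300), F(500)
Edges inside S: B-F(d=25), F-D(d=5), D-E(d=30), E-A(d=50)
numerator = 50 * 50 * 50 * 300 * 500 = 18750000000
denominator = 25 * 5 * 30 * 50 = 187500
card(S) = 18750000000 / 187500 = 100000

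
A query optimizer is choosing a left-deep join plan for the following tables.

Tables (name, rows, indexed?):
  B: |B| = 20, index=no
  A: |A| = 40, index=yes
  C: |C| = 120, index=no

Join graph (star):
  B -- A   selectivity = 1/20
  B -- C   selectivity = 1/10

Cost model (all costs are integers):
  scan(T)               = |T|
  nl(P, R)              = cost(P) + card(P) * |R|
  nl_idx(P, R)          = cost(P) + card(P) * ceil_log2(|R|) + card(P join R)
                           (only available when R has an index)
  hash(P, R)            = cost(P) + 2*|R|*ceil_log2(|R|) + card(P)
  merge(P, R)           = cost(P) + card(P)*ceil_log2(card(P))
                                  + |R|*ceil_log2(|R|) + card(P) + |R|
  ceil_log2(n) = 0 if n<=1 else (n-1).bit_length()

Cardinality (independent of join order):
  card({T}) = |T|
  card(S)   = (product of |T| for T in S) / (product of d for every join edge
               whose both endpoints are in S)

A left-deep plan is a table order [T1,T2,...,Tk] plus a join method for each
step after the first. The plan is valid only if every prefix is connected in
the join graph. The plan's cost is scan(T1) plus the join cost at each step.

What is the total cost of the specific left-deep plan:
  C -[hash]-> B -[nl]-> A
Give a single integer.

step 1: scan C: cost=120, card=120
step 2: join B via hash
    card(P join B) = 120*20/(10) = 240
    cost = 120 + 2*20*5 + 120 = 440
step 3: join A via nl
    card(P join A) = 240*40/(20) = 480
    cost = 440 + 240*40 = 10040

10040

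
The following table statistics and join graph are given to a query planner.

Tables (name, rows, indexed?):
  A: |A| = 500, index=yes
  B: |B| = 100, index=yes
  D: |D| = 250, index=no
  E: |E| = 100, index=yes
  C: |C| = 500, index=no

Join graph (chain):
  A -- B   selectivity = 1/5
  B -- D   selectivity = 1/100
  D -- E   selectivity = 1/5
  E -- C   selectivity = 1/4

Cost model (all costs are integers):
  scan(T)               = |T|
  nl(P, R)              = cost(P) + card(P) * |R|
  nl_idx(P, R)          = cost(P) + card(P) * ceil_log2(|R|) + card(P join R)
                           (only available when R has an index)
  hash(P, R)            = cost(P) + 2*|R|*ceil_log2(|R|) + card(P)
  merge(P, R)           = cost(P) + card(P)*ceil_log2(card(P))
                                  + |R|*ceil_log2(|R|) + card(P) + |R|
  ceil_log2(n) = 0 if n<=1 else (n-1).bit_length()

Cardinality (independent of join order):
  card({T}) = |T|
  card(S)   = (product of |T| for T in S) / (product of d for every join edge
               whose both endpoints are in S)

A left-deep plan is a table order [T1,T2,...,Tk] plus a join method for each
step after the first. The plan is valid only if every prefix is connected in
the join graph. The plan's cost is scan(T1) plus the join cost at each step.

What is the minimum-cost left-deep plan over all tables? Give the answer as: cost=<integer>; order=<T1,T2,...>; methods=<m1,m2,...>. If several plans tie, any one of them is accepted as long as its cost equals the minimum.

cost=526550; order=D,B,E,A,C; methods=hash,hash,hash,hash

Selinger DP (subsets sized 1..n):
  {A}: scan cost=500, card=500
  {B}: scan cost=100, card=100
  {D}: scan cost=250, card=250
  {E}: scan cost=100, card=100
  {C}: scan cost=500, card=500
  {AB}: card=10000; try (B,hash)→2400, (A,merge)→5900, (B,merge)→6300, (A,hash)→9200, (A,nl_idx)→11000, (B,nl_idx)→14000 …(+2); best=2400 via (B,hash)
  {BD}: card=250; try (B,hash)→1900, (B,nl_idx)→2250, (D,merge)→3150, (B,merge)→3300, (D,hash)→4200, (D,nl)→25100 …(+1); best=1900 via (B,hash)
  {DE}: card=5000; try (E,hash)→1900, (D,merge)→3150, (E,merge)→3300, (D,hash)→4200, (E,nl_idx)→7000, (D,nl)→25100 …(+1); best=1900 via (E,hash)
  {CE}: card=12500; try (E,hash)→2400, (C,merge)→5900, (E,merge)→6300, (C,hash)→9200, (E,nl_idx)→16500, (C,nl)→50100 …(+1); best=2400 via (E,hash)
  {ABD}: card=25000; try (A,merge)→9150, (A,hash)→11150, (D,hash)→16400, (A,nl_idx)→29150, (A,nl)→126900, (D,merge)→154650 …(+1); best=9150 via (A,merge)
  {BDE}: card=5000; try (E,hash)→3550, (E,merge)→4950, (B,hash)→8300, (E,nl_idx)→8650, (E,nl)→26900, (B,nl_idx)→41900 …(+2); best=3550 via (E,hash)
  {CDE}: card=625000; try (C,hash)→15900, (D,hash)→18900, (C,merge)→76900, (D,merge)→192150, (C,nl)→2501900, (D,nl)→3127400; best=15900 via (C,hash)
  {ABDE}: card=500000; try (A,hash)→17550, (E,hash)→35550, (A,merge)→78550, (E,merge)→409950, (A,nl_idx)→548550, (E,nl_idx)→684150 …(+2); best=17550 via (A,hash)
  {BCDE}: card=625000; try (C,hash)→17550, (C,merge)→78550, (B,hash)→642300, (C,nl)→2503550, (B,nl_idx)→5015900, (B,merge)→13141700 …(+1); best=17550 via (C,hash)
  {ABCDE}: card=62500000; try (C,hash)→526550, (A,hash)→651550, (C,merge)→10022550, (A,merge)→13147550, (A,nl_idx)→68142550, (C,nl)→250017550 …(+1); best=526550 via (C,hash)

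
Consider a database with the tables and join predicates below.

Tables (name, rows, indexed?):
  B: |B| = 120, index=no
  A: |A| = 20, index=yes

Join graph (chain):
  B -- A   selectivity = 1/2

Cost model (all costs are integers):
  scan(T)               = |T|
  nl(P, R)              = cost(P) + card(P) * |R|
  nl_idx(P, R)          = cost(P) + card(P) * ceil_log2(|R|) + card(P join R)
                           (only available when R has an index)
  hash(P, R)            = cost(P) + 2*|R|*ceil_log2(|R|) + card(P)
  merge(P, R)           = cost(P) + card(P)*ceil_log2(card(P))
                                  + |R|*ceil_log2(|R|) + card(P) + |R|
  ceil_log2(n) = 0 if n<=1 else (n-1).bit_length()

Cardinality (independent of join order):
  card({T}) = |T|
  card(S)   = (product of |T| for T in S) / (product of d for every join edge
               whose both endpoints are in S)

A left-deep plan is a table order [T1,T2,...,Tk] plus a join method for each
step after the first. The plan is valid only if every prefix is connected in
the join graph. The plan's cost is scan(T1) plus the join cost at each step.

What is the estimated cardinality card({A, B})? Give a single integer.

Tables in S: A(20), B(120)
Edges inside S: B-A(d=2)
numerator = 20 * 120 = 2400
denominator = 2 = 2
card(S) = 2400 / 2 = 1200

1200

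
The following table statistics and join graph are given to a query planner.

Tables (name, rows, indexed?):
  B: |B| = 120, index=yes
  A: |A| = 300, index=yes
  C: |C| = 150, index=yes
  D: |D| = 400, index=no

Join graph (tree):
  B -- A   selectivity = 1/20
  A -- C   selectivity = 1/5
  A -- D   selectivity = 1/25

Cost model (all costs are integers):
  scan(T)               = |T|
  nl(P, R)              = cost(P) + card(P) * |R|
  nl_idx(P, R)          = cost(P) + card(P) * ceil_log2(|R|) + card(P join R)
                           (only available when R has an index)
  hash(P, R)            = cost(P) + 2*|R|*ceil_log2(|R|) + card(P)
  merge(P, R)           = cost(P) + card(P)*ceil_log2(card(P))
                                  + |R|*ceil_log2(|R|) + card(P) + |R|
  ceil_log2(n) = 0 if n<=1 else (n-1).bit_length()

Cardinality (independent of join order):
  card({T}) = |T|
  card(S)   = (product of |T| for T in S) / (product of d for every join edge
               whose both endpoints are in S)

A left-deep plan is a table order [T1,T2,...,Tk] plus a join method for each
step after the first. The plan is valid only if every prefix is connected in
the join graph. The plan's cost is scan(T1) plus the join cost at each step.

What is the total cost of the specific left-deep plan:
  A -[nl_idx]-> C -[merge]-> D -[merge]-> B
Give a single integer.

step 1: scan A: cost=300, card=300
step 2: join C via nl_idx
    card(P join C) = 300*150/(5) = 9000
    cost = 300 + 300*8 + 9000 = 11700
step 3: join D via merge
    card(P join D) = 9000*400/(25) = 144000
    cost = 11700 + 9000*14 + 400*9 + 9000 + 400 = 150700
step 4: join B via merge
    card(P join B) = 144000*120/(20) = 864000
    cost = 150700 + 144000*18 + 120*7 + 144000 + 120 = 2887660

2887660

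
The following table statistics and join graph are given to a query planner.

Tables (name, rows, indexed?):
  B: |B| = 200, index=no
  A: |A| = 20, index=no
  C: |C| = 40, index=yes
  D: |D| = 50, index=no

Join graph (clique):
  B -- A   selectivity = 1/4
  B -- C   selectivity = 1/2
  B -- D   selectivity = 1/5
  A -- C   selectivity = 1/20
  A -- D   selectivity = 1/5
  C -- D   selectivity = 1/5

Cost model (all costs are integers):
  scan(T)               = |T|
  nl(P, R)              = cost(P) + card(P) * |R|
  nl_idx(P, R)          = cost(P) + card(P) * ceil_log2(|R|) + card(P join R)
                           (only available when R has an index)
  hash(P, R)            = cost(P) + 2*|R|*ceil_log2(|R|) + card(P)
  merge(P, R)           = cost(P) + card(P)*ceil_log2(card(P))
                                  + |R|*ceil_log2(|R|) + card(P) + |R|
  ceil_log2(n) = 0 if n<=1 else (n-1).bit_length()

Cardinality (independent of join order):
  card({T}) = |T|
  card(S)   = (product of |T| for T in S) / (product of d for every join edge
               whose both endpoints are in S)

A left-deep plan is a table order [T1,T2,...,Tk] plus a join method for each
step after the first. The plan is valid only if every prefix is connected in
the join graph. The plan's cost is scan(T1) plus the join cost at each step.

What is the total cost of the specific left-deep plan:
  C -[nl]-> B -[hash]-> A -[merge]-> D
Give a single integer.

23590

step 1: scan C: cost=40, card=40
step 2: join B via nl
    card(P join B) = 40*200/(2) = 4000
    cost = 40 + 40*200 = 8040
step 3: join A via hash
    card(P join A) = 4000*20/(4*20) = 1000
    cost = 8040 + 2*20*5 + 4000 = 12240
step 4: join D via merge
    card(P join D) = 1000*50/(5*5*5) = 400
    cost = 12240 + 1000*10 + 50*6 + 1000 + 50 = 23590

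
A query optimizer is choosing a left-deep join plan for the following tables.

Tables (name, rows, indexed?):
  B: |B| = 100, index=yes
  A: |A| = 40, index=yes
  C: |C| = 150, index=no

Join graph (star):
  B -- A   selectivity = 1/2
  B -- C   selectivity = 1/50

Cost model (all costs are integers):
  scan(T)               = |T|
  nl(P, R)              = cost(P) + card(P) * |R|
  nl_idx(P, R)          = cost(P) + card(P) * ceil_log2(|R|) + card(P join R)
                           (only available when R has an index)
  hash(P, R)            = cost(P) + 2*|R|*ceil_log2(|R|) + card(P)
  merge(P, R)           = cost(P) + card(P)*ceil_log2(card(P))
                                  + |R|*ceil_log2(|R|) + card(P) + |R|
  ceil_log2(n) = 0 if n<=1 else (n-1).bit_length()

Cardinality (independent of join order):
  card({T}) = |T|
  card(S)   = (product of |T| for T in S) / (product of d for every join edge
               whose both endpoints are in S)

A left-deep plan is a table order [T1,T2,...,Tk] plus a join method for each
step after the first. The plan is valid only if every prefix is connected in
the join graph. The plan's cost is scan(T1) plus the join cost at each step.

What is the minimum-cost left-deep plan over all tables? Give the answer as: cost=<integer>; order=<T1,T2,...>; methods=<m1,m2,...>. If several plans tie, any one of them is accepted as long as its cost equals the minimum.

Selinger DP (subsets sized 1..n):
  {B}: scan cost=100, card=100
  {A}: scan cost=40, card=40
  {C}: scan cost=150, card=150
  {AB}: card=2000; try (A,hash)→680, (B,merge)→1120, (A,merge)→1180, (B,hash)→1480, (B,nl_idx)→2320, (A,nl_idx)→2700 …(+2); best=680 via (A,hash)
  {BC}: card=300; try (B,nl_idx)→1500, (B,hash)→1700, (C,merge)→2250, (B,merge)→2300, (C,hash)→2600, (C,nl)→15100 …(+1); best=1500 via (B,nl_idx)
  {ABC}: card=6000; try (A,hash)→2280, (A,merge)→4780, (C,hash)→5080, (A,nl_idx)→9300, (A,nl)→13500, (C,merge)→26030 …(+1); best=2280 via (A,hash)

cost=2280; order=C,B,A; methods=nl_idx,hash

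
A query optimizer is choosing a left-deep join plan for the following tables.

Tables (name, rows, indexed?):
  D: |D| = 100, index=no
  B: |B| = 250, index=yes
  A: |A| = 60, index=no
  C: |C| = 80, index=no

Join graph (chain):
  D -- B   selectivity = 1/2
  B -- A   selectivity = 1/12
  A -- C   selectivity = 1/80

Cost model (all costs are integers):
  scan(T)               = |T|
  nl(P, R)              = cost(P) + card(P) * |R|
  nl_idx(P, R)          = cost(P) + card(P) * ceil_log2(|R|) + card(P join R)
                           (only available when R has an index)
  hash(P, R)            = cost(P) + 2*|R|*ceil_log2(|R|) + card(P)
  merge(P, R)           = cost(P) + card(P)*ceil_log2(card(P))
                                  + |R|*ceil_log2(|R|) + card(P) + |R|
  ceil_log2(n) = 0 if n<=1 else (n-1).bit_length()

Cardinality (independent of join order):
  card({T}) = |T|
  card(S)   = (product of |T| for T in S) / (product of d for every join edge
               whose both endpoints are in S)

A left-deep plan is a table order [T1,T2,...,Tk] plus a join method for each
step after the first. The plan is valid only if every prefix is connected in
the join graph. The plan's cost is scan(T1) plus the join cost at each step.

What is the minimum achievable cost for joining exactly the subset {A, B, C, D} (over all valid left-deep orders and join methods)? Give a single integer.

Selinger DP over subsets of {A,B,C,D}:
  {D}: scan cost=100, card=100
  {B}: scan cost=250, card=250
  {A}: scan cost=60, card=60
  {C}: scan cost=80, card=80
  {BD}: card=12500; try (D,hash)→1900, (B,merge)→3150, (D,merge)→3300, (B,hash)→4200, (B,nl_idx)→13400, (B,nl)→25100 …(+1); best=1900 via (D,hash)
  {AB}: card=1250; try (A,hash)→1220, (B,nl_idx)→1790, (B,merge)→2730, (A,merge)→2920, (B,hash)→4120, (B,nl)→15060 …(+1); best=1220 via (A,hash)
  {AC}: card=60; try (A,hash)→880, (C,merge)→1120, (A,merge)→1140, (C,hash)→1240, (C,nl)→4860, (A,nl)→4880; best=880 via (A,hash)
  {ABD}: card=62500; try (D,hash)→3870, (A,hash)→15120, (D,merge)→17020, (D,nl)→126220, (A,merge)→189820, (A,nl)→751900; best=3870 via (D,hash)
  {ABC}: card=1250; try (B,nl_idx)→2610, (B,merge)→3550, (C,hash)→3590, (B,hash)→4940, (B,nl)→15880, (C,merge)→16860 …(+1); best=2610 via (B,nl_idx)
  {ABCD}: card=62500; try (D,hash)→5260, (D,merge)→18410, (C,hash)→67490, (D,nl)→127610, (C,merge)→1067010, (C,nl)→5003870; best=5260 via (D,hash)

5260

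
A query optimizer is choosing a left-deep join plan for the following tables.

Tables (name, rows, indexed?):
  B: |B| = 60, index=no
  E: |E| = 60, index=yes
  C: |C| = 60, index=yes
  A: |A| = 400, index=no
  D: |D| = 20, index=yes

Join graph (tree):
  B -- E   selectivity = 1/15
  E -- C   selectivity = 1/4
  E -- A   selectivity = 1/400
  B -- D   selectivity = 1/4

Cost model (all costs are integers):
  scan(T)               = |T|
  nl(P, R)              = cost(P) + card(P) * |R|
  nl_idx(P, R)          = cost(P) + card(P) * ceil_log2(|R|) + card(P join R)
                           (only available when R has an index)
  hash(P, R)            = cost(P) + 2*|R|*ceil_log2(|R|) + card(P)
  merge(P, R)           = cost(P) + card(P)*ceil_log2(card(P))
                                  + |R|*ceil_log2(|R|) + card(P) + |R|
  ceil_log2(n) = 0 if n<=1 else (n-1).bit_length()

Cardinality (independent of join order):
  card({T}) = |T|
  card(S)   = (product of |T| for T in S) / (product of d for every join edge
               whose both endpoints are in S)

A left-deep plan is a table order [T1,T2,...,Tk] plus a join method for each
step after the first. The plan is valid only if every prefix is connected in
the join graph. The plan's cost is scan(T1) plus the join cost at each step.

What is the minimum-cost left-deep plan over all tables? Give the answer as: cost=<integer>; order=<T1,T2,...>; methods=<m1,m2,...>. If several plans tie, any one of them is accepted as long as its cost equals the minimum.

cost=4660; order=A,E,B,D,C; methods=hash,hash,hash,hash

Selinger DP (subsets sized 1..n):
  {B}: scan cost=60, card=60
  {E}: scan cost=60, card=60
  {C}: scan cost=60, card=60
  {A}: scan cost=400, card=400
  {D}: scan cost=20, card=20
  {BE}: card=240; try (E,nl_idx)→660, (E,hash)→840, (B,hash)→840, (E,merge)→900, (B,merge)→900, (E,nl)→3660 …(+1); best=660 via (E,nl_idx)
  {BD}: card=300; try (D,hash)→320, (B,merge)→560, (D,merge)→600, (D,nl_idx)→660, (B,hash)→760, (B,nl)→1220 …(+1); best=320 via (D,hash)
  {CE}: card=900; try (E,hash)→840, (C,hash)→840, (E,merge)→900, (C,merge)→900, (E,nl_idx)→1320, (C,nl_idx)→1320 …(+2); best=840 via (E,hash)
  {AE}: card=60; try (E,hash)→1520, (E,nl_idx)→2860, (A,merge)→4480, (E,merge)→4820, (A,hash)→7320, (A,nl)→24060 …(+1); best=1520 via (E,hash)
  {BCE}: card=3600; try (C,hash)→1620, (B,hash)→2460, (C,merge)→3240, (C,nl_idx)→5700, (B,merge)→11160, (C,nl)→15060 …(+1); best=1620 via (C,hash)
  {ABE}: card=240; try (B,hash)→2300, (B,merge)→2360, (B,nl)→5120, (A,merge)→6820, (A,hash)→8100, (A,nl)→96660; best=2300 via (B,hash)
  {BDE}: card=1200; try (D,hash)→1100, (E,hash)→1340, (D,merge)→2940, (D,nl_idx)→3060, (E,nl_idx)→3320, (E,merge)→3740 …(+2); best=1100 via (D,hash)
  {ACE}: card=900; try (C,hash)→2300, (C,merge)→2360, (C,nl_idx)→2780, (C,nl)→5120, (A,hash)→8940, (A,merge)→14740 …(+1); best=2300 via (C,hash)
  {ABCE}: card=3600; try (C,hash)→3260, (B,hash)→3920, (C,merge)→4880, (C,nl_idx)→7340, (A,hash)→12420, (B,merge)→12620 …(+4); best=3260 via (C,hash)
  {BCDE}: card=18000; try (C,hash)→3020, (D,hash)→5420, (C,merge)→15920, (C,nl_idx)→26300, (D,nl_idx)→37620, (D,merge)→48540 …(+2); best=3020 via (C,hash)
  {ABDE}: card=1200; try (D,hash)→2740, (D,merge)→4580, (D,nl_idx)→4700, (D,nl)→7100, (A,hash)→9500, (A,merge)→19500 …(+1); best=2740 via (D,hash)
  {ABCDE}: card=18000; try (C,hash)→4660, (D,hash)→7060, (C,merge)→17560, (C,nl_idx)→27940, (A,hash)→28220, (D,nl_idx)→39260 …(+5); best=4660 via (C,hash)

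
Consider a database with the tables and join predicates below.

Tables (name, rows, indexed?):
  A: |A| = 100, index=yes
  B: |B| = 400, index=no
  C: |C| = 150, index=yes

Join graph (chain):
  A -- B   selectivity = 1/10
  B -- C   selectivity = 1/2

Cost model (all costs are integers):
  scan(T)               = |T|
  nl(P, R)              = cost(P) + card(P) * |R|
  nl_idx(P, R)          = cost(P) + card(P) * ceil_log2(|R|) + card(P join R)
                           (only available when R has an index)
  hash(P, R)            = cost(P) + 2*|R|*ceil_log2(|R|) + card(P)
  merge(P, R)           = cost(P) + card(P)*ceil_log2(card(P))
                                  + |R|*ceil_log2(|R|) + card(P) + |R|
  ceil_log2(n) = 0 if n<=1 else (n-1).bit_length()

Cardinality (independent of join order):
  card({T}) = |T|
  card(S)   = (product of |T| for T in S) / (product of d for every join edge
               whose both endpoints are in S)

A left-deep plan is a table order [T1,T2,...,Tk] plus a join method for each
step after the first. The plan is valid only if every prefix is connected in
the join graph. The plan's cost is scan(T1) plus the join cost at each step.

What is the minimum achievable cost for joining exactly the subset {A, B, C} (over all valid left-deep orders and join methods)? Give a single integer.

8600

Selinger DP over subsets of {A,B,C}:
  {A}: scan cost=100, card=100
  {B}: scan cost=400, card=400
  {C}: scan cost=150, card=150
  {AB}: card=4000; try (A,hash)→2200, (B,merge)→4900, (A,merge)→5200, (A,nl_idx)→7200, (B,hash)→7400, (B,nl)→40100 …(+1); best=2200 via (A,hash)
  {BC}: card=30000; try (C,hash)→3200, (B,merge)→5500, (C,merge)→5750, (B,hash)→7500, (C,nl_idx)→33600, (B,nl)→60150 …(+1); best=3200 via (C,hash)
  {ABC}: card=300000; try (C,hash)→8600, (A,hash)→34600, (C,merge)→55550, (C,nl_idx)→334200, (A,merge)→484000, (A,nl_idx)→513200 …(+2); best=8600 via (C,hash)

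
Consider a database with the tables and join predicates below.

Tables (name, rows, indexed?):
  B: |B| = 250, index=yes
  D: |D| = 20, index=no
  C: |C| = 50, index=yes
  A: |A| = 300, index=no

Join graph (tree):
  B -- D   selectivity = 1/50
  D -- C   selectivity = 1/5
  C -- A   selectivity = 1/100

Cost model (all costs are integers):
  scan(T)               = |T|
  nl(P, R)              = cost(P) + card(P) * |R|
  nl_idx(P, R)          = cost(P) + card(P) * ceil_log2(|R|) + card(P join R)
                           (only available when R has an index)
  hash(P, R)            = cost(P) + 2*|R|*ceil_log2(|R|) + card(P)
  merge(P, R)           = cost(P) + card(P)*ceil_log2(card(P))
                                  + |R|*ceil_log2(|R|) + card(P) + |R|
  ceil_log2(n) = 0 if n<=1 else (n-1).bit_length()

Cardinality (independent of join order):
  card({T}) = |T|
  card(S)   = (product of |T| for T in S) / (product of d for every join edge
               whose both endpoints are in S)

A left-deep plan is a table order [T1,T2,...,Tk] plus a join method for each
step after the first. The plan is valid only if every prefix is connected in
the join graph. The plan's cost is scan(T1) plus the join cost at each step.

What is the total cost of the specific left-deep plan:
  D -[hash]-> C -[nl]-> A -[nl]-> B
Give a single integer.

210640

step 1: scan D: cost=20, card=20
step 2: join C via hash
    card(P join C) = 20*50/(5) = 200
    cost = 20 + 2*50*6 + 20 = 640
step 3: join A via nl
    card(P join A) = 200*300/(100) = 600
    cost = 640 + 200*300 = 60640
step 4: join B via nl
    card(P join B) = 600*250/(50) = 3000
    cost = 60640 + 600*250 = 210640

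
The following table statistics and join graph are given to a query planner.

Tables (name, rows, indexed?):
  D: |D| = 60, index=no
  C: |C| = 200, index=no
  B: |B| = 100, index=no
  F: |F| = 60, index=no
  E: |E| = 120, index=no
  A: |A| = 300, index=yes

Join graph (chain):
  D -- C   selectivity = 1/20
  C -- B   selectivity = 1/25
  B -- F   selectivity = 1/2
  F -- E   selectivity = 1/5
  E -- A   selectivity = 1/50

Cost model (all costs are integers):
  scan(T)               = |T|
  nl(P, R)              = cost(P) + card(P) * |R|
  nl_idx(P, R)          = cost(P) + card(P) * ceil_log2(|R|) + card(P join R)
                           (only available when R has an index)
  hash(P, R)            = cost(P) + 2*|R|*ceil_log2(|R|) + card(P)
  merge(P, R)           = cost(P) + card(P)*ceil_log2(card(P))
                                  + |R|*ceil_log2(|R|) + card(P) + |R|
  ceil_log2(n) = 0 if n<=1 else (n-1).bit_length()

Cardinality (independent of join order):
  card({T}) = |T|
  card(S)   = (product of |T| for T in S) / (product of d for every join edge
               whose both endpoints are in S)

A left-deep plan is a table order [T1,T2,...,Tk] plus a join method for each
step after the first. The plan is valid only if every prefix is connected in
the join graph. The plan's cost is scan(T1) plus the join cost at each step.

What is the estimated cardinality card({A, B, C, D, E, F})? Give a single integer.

10368000

Tables in S: A(300), B(100), C(200), D(60), E(120), F(60)
Edges inside S: D-C(d=20), C-B(d=25), B-F(d=2), F-E(d=5), E-A(d=50)
numerator = 300 * 100 * 200 * 60 * 120 * 60 = 2592000000000
denominator = 20 * 25 * 2 * 5 * 50 = 250000
card(S) = 2592000000000 / 250000 = 10368000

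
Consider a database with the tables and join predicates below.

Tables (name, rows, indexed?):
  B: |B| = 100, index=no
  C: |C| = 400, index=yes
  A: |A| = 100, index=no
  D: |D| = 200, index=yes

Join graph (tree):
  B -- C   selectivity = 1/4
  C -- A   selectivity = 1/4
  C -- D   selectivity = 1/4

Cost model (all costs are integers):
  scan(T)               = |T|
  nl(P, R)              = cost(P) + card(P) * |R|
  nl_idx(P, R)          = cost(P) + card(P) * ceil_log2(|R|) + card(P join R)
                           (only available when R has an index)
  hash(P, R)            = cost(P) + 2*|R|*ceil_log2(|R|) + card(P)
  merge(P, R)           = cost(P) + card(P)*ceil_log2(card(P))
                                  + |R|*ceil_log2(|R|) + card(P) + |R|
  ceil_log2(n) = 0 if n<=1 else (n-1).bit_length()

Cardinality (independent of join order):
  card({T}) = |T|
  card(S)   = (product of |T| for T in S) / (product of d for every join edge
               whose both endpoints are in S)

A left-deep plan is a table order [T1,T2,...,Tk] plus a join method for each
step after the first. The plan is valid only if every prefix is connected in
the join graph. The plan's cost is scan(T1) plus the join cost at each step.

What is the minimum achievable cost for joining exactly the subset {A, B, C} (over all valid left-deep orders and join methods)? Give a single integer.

Selinger DP over subsets of {A,B,C}:
  {B}: scan cost=100, card=100
  {C}: scan cost=400, card=400
  {A}: scan cost=100, card=100
  {BC}: card=10000; try (B,hash)→2200, (C,merge)→4900, (B,merge)→5200, (C,hash)→7400, (C,nl_idx)→11000, (C,nl)→40100 …(+1); best=2200 via (B,hash)
  {AC}: card=10000; try (A,hash)→2200, (C,merge)→4900, (A,merge)→5200, (C,hash)→7400, (C,nl_idx)→11000, (C,nl)→40100 …(+1); best=2200 via (A,hash)
  {ABC}: card=250000; try (B,hash)→13600, (A,hash)→13600, (B,merge)→153000, (A,merge)→153000, (B,nl)→1002200, (A,nl)→1002200; best=13600 via (B,hash)

13600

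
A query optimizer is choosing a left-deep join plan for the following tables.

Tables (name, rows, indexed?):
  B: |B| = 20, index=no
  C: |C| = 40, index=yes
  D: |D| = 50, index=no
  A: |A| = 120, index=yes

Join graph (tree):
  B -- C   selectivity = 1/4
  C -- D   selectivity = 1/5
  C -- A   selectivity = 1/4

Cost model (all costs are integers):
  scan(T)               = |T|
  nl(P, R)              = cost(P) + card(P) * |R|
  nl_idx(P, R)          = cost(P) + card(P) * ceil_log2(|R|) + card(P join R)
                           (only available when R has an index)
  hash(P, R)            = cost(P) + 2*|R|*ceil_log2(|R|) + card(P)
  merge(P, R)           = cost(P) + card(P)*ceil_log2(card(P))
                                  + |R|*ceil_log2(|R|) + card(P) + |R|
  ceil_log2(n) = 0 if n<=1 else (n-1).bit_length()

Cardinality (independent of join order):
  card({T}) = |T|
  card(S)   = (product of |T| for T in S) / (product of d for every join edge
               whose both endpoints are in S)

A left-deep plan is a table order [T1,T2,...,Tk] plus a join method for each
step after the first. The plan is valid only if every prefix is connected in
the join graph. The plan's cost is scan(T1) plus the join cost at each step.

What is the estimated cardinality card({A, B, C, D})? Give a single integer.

60000

Tables in S: A(120), B(20), C(40), D(50)
Edges inside S: B-C(d=4), C-D(d=5), C-A(d=4)
numerator = 120 * 20 * 40 * 50 = 4800000
denominator = 4 * 5 * 4 = 80
card(S) = 4800000 / 80 = 60000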